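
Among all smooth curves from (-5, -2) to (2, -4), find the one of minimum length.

Arc-length functional: J[y] = ∫ sqrt(1 + (y')^2) dx.
Lagrangian L = sqrt(1 + (y')^2) has no explicit y dependence, so ∂L/∂y = 0 and the Euler-Lagrange equation gives
    d/dx( y' / sqrt(1 + (y')^2) ) = 0  ⇒  y' / sqrt(1 + (y')^2) = const.
Hence y' is constant, so y(x) is affine.
Fitting the endpoints (-5, -2) and (2, -4):
    slope m = ((-4) − (-2)) / (2 − (-5)) = -2/7,
    intercept c = (-2) − m·(-5) = -24/7.
Extremal: y(x) = (-2/7) x - 24/7.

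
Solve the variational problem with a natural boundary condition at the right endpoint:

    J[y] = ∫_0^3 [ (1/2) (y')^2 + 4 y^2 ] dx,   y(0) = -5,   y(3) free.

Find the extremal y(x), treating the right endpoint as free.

The Lagrangian L = (1/2) (y')^2 + 4 y^2 gives
    ∂L/∂y = 8 y,   ∂L/∂y' = y'.
Euler-Lagrange: y'' − 8 y = 0.
With k = sqrt(8), the general solution is
    y(x) = A cosh(sqrt(8) x) + B sinh(sqrt(8) x).
Fixed left endpoint y(0) = -5 ⇒ A = -5.
The right endpoint x = 3 is free, so the natural (transversality) condition is ∂L/∂y' |_{x=3} = 0, i.e. y'(3) = 0.
Compute y'(x) = A k sinh(k x) + B k cosh(k x), so
    y'(3) = A k sinh(k·3) + B k cosh(k·3) = 0
    ⇒ B = −A tanh(k·3) = 5 tanh(sqrt(8)·3).
Therefore the extremal is
    y(x) = −5 cosh(sqrt(8) x) + 5 tanh(sqrt(8)·3) sinh(sqrt(8) x).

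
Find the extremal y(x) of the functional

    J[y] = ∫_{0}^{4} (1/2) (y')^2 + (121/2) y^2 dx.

The Lagrangian is L = (1/2) (y')^2 + (121/2) y^2.
Compute ∂L/∂y = 121y, ∂L/∂y' = y'.
The Euler-Lagrange equation d/dx(∂L/∂y') − ∂L/∂y = 0 reduces to
    y'' − 121 y = 0.
Its general solution is
    y(x) = A e^(11x) + B e^(−11x),
with A, B fixed by the endpoint conditions.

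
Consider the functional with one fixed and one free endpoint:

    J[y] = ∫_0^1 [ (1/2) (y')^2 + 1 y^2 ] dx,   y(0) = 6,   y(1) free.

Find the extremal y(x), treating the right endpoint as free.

The Lagrangian L = (1/2) (y')^2 + 1 y^2 gives
    ∂L/∂y = 2 y,   ∂L/∂y' = y'.
Euler-Lagrange: y'' − 2 y = 0.
With k = sqrt(2), the general solution is
    y(x) = A cosh(sqrt(2) x) + B sinh(sqrt(2) x).
Fixed left endpoint y(0) = 6 ⇒ A = 6.
The right endpoint x = 1 is free, so the natural (transversality) condition is ∂L/∂y' |_{x=1} = 0, i.e. y'(1) = 0.
Compute y'(x) = A k sinh(k x) + B k cosh(k x), so
    y'(1) = A k sinh(k·1) + B k cosh(k·1) = 0
    ⇒ B = −A tanh(k·1) = − 6 tanh(sqrt(2)·1).
Therefore the extremal is
    y(x) = 6 cosh(sqrt(2) x) − 6 tanh(sqrt(2)·1) sinh(sqrt(2) x).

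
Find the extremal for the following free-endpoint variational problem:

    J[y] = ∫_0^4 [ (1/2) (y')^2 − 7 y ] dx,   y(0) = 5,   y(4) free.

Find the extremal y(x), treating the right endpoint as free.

The Lagrangian L = (1/2) (y')^2 − 7 y gives
    ∂L/∂y = −7,   ∂L/∂y' = y'.
Euler-Lagrange: d/dx(y') − (−7) = 0, i.e. y'' + 7 = 0, so
    y(x) = −(7/2) x^2 + C1 x + C2.
Fixed left endpoint y(0) = 5 ⇒ C2 = 5.
The right endpoint x = 4 is free, so the natural (transversality) condition is ∂L/∂y' |_{x=4} = 0, i.e. y'(4) = 0.
Compute y'(x) = −7 x + C1, so y'(4) = −28 + C1 = 0 ⇒ C1 = 28.
Therefore the extremal is
    y(x) = −(7/2) x^2 + 28 x + 5.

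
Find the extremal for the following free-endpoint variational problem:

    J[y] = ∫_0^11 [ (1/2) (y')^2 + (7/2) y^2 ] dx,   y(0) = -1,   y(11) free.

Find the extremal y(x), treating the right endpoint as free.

The Lagrangian L = (1/2) (y')^2 + (7/2) y^2 gives
    ∂L/∂y = 7 y,   ∂L/∂y' = y'.
Euler-Lagrange: y'' − 7 y = 0.
With k = sqrt(7), the general solution is
    y(x) = A cosh(sqrt(7) x) + B sinh(sqrt(7) x).
Fixed left endpoint y(0) = -1 ⇒ A = -1.
The right endpoint x = 11 is free, so the natural (transversality) condition is ∂L/∂y' |_{x=11} = 0, i.e. y'(11) = 0.
Compute y'(x) = A k sinh(k x) + B k cosh(k x), so
    y'(11) = A k sinh(k·11) + B k cosh(k·11) = 0
    ⇒ B = −A tanh(k·11) = tanh(sqrt(7)·11).
Therefore the extremal is
    y(x) = −cosh(sqrt(7) x) + tanh(sqrt(7)·11) sinh(sqrt(7) x).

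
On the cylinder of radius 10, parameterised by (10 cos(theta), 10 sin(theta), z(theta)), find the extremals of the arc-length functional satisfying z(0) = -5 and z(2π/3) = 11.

Parameterise the cylinder of radius R = 10 as
    r(θ) = (10 cos θ, 10 sin θ, z(θ)).
The arc-length element is
    ds = sqrt(100 + (dz/dθ)^2) dθ,
so the Lagrangian is L = sqrt(100 + z'^2).
L depends on z' only, not on z or θ, so ∂L/∂z = 0 and
    ∂L/∂z' = z' / sqrt(100 + z'^2).
The Euler-Lagrange equation gives
    d/dθ( z' / sqrt(100 + z'^2) ) = 0,
so z' is constant. Integrating once:
    z(θ) = a θ + b,
a helix on the cylinder (a straight line when the cylinder is unrolled). The constants a, b are determined by the endpoint conditions.
With endpoint conditions z(0) = -5 and z(2π/3) = 11: from z(0) = b we get b = -5, and a·2π/3 + -5 = 11 gives a = 24/π, so
    z(θ) = (24/π) θ − 5.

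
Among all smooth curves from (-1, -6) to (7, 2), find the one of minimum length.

Arc-length functional: J[y] = ∫ sqrt(1 + (y')^2) dx.
Lagrangian L = sqrt(1 + (y')^2) has no explicit y dependence, so ∂L/∂y = 0 and the Euler-Lagrange equation gives
    d/dx( y' / sqrt(1 + (y')^2) ) = 0  ⇒  y' / sqrt(1 + (y')^2) = const.
Hence y' is constant, so y(x) is affine.
Fitting the endpoints (-1, -6) and (7, 2):
    slope m = (2 − (-6)) / (7 − (-1)) = 1,
    intercept c = (-6) − m·(-1) = -5.
Extremal: y(x) = x - 5.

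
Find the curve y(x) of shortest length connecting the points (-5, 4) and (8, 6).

Arc-length functional: J[y] = ∫ sqrt(1 + (y')^2) dx.
Lagrangian L = sqrt(1 + (y')^2) has no explicit y dependence, so ∂L/∂y = 0 and the Euler-Lagrange equation gives
    d/dx( y' / sqrt(1 + (y')^2) ) = 0  ⇒  y' / sqrt(1 + (y')^2) = const.
Hence y' is constant, so y(x) is affine.
Fitting the endpoints (-5, 4) and (8, 6):
    slope m = (6 − 4) / (8 − (-5)) = 2/13,
    intercept c = 4 − m·(-5) = 62/13.
Extremal: y(x) = (2/13) x + 62/13.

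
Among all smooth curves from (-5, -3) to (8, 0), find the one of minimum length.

Arc-length functional: J[y] = ∫ sqrt(1 + (y')^2) dx.
Lagrangian L = sqrt(1 + (y')^2) has no explicit y dependence, so ∂L/∂y = 0 and the Euler-Lagrange equation gives
    d/dx( y' / sqrt(1 + (y')^2) ) = 0  ⇒  y' / sqrt(1 + (y')^2) = const.
Hence y' is constant, so y(x) is affine.
Fitting the endpoints (-5, -3) and (8, 0):
    slope m = (0 − (-3)) / (8 − (-5)) = 3/13,
    intercept c = (-3) − m·(-5) = -24/13.
Extremal: y(x) = (3/13) x - 24/13.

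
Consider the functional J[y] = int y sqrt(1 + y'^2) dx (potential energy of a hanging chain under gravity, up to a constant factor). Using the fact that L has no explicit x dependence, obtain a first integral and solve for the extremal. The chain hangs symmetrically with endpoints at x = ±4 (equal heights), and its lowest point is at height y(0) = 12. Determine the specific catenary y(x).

The Lagrangian L(y, y') = y sqrt(1 + y'^2) has no explicit x dependence, so the Beltrami identity applies:
    L − y' ∂L/∂y' = C.
Compute ∂L/∂y' = y · y' / sqrt(1 + y'^2). Then
    L − y' ∂L/∂y'
    = y sqrt(1 + y'^2) − y · y'^2 / sqrt(1 + y'^2)
    = y (1 + y'^2 − y'^2) / sqrt(1 + y'^2)
    = y / sqrt(1 + y'^2) = C.
Squaring gives y^2 = C^2 (1 + y'^2), i.e.
    y'^2 = y^2 / C^2 − 1.
Separating variables,
    dy / sqrt(y^2 − C^2) = dx / C,
and integrating gives arccosh(y / C) = (x − a)/C, so
    y(x) = C cosh((x − a)/C),
the catenary. The constants C and a are fixed by the two endpoint conditions (and, for the hanging-chain problem, the length constraint selects C).
Now fit the given data. The endpoints x = ±4 are symmetric at equal height, so the catenary is even about its minimum: a = 0 and y(x) = C cosh(x/C). The lowest point is y(0) = C cosh(0) = C, and we are told y(0) = 12, so C = 12. Therefore
    y(x) = 12 cosh(x/12),
and at the endpoints
    y(±4) = 12 cosh(4/12).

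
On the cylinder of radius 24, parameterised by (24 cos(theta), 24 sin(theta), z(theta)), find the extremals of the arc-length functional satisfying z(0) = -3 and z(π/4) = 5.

Parameterise the cylinder of radius R = 24 as
    r(θ) = (24 cos θ, 24 sin θ, z(θ)).
The arc-length element is
    ds = sqrt(576 + (dz/dθ)^2) dθ,
so the Lagrangian is L = sqrt(576 + z'^2).
L depends on z' only, not on z or θ, so ∂L/∂z = 0 and
    ∂L/∂z' = z' / sqrt(576 + z'^2).
The Euler-Lagrange equation gives
    d/dθ( z' / sqrt(576 + z'^2) ) = 0,
so z' is constant. Integrating once:
    z(θ) = a θ + b,
a helix on the cylinder (a straight line when the cylinder is unrolled). The constants a, b are determined by the endpoint conditions.
With endpoint conditions z(0) = -3 and z(π/4) = 5: from z(0) = b we get b = -3, and a·π/4 + -3 = 5 gives a = 32/π, so
    z(θ) = (32/π) θ − 3.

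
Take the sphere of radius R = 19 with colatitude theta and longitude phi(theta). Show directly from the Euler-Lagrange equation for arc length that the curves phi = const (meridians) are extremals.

On the sphere of radius R = 19 with spherical coordinates (θ, φ), the induced metric is
    ds^2 = 361(dθ^2 + sin^2(θ) dφ^2).
Using θ as the parameter, the arc-length functional becomes
    J[φ] = ∫ 19 sqrt(1 + sin^2(θ) (dφ/dθ)^2) dθ.
So L = 19 sqrt(1 + sin^2(θ) φ'^2). Compute
    ∂L/∂φ = 0  (L has no explicit φ dependence),
    ∂L/∂φ' = 19 sin^2(θ) φ' / sqrt(1 + sin^2(θ) φ'^2).
For the candidate φ(θ) = c (constant), φ' = 0, so ∂L/∂φ' evaluated along the candidate vanishes, and ∂L/∂φ is identically zero. Hence
    d/dθ(∂L/∂φ') − ∂L/∂φ = 0
is satisfied. Therefore meridians φ = const are extremals of arc length — they are geodesics on the sphere.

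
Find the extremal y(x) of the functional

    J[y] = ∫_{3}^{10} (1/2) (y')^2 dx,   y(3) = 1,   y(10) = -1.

The Lagrangian is L = (1/2) (y')^2.
Compute ∂L/∂y = 0, ∂L/∂y' = y'.
The Euler-Lagrange equation d/dx(∂L/∂y') − ∂L/∂y = 0 reduces to
    y'' = 0.
Its general solution is
    y(x) = A x + B,
with A, B fixed by the endpoint conditions.
Applying the endpoint conditions y(3) = 1 and y(10) = -1: solve A·3 + B = 1 and A·10 + B = -1. Subtracting gives A(10 − 3) = -1 − 1, so A = -2/7, and B = 1 − A·3 = 13/7. Therefore
    y(x) = (-2/7) x + 13/7.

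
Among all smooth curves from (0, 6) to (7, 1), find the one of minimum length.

Arc-length functional: J[y] = ∫ sqrt(1 + (y')^2) dx.
Lagrangian L = sqrt(1 + (y')^2) has no explicit y dependence, so ∂L/∂y = 0 and the Euler-Lagrange equation gives
    d/dx( y' / sqrt(1 + (y')^2) ) = 0  ⇒  y' / sqrt(1 + (y')^2) = const.
Hence y' is constant, so y(x) is affine.
Fitting the endpoints (0, 6) and (7, 1):
    slope m = (1 − 6) / (7 − 0) = -5/7,
    intercept c = 6 − m·0 = 6.
Extremal: y(x) = (-5/7) x + 6.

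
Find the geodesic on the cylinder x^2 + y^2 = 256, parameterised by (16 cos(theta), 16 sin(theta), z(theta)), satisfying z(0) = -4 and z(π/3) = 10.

Parameterise the cylinder of radius R = 16 as
    r(θ) = (16 cos θ, 16 sin θ, z(θ)).
The arc-length element is
    ds = sqrt(256 + (dz/dθ)^2) dθ,
so the Lagrangian is L = sqrt(256 + z'^2).
L depends on z' only, not on z or θ, so ∂L/∂z = 0 and
    ∂L/∂z' = z' / sqrt(256 + z'^2).
The Euler-Lagrange equation gives
    d/dθ( z' / sqrt(256 + z'^2) ) = 0,
so z' is constant. Integrating once:
    z(θ) = a θ + b,
a helix on the cylinder (a straight line when the cylinder is unrolled). The constants a, b are determined by the endpoint conditions.
With endpoint conditions z(0) = -4 and z(π/3) = 10: from z(0) = b we get b = -4, and a·π/3 + -4 = 10 gives a = 42/π, so
    z(θ) = (42/π) θ − 4.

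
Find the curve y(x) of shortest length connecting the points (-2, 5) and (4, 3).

Arc-length functional: J[y] = ∫ sqrt(1 + (y')^2) dx.
Lagrangian L = sqrt(1 + (y')^2) has no explicit y dependence, so ∂L/∂y = 0 and the Euler-Lagrange equation gives
    d/dx( y' / sqrt(1 + (y')^2) ) = 0  ⇒  y' / sqrt(1 + (y')^2) = const.
Hence y' is constant, so y(x) is affine.
Fitting the endpoints (-2, 5) and (4, 3):
    slope m = (3 − 5) / (4 − (-2)) = -1/3,
    intercept c = 5 − m·(-2) = 13/3.
Extremal: y(x) = (-1/3) x + 13/3.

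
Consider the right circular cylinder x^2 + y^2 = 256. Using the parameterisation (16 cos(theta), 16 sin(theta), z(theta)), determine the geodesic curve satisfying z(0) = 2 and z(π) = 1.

Parameterise the cylinder of radius R = 16 as
    r(θ) = (16 cos θ, 16 sin θ, z(θ)).
The arc-length element is
    ds = sqrt(256 + (dz/dθ)^2) dθ,
so the Lagrangian is L = sqrt(256 + z'^2).
L depends on z' only, not on z or θ, so ∂L/∂z = 0 and
    ∂L/∂z' = z' / sqrt(256 + z'^2).
The Euler-Lagrange equation gives
    d/dθ( z' / sqrt(256 + z'^2) ) = 0,
so z' is constant. Integrating once:
    z(θ) = a θ + b,
a helix on the cylinder (a straight line when the cylinder is unrolled). The constants a, b are determined by the endpoint conditions.
With endpoint conditions z(0) = 2 and z(π) = 1: from z(0) = b we get b = 2, and a·π + 2 = 1 gives a = -1/π, so
    z(θ) = (-1/π) θ + 2.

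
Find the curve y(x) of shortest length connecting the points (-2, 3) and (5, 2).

Arc-length functional: J[y] = ∫ sqrt(1 + (y')^2) dx.
Lagrangian L = sqrt(1 + (y')^2) has no explicit y dependence, so ∂L/∂y = 0 and the Euler-Lagrange equation gives
    d/dx( y' / sqrt(1 + (y')^2) ) = 0  ⇒  y' / sqrt(1 + (y')^2) = const.
Hence y' is constant, so y(x) is affine.
Fitting the endpoints (-2, 3) and (5, 2):
    slope m = (2 − 3) / (5 − (-2)) = -1/7,
    intercept c = 3 − m·(-2) = 19/7.
Extremal: y(x) = (-1/7) x + 19/7.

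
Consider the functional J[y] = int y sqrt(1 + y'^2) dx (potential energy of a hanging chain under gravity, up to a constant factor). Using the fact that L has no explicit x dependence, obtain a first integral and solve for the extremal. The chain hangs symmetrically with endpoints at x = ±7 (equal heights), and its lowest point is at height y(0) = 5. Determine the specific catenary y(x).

The Lagrangian L(y, y') = y sqrt(1 + y'^2) has no explicit x dependence, so the Beltrami identity applies:
    L − y' ∂L/∂y' = C.
Compute ∂L/∂y' = y · y' / sqrt(1 + y'^2). Then
    L − y' ∂L/∂y'
    = y sqrt(1 + y'^2) − y · y'^2 / sqrt(1 + y'^2)
    = y (1 + y'^2 − y'^2) / sqrt(1 + y'^2)
    = y / sqrt(1 + y'^2) = C.
Squaring gives y^2 = C^2 (1 + y'^2), i.e.
    y'^2 = y^2 / C^2 − 1.
Separating variables,
    dy / sqrt(y^2 − C^2) = dx / C,
and integrating gives arccosh(y / C) = (x − a)/C, so
    y(x) = C cosh((x − a)/C),
the catenary. The constants C and a are fixed by the two endpoint conditions (and, for the hanging-chain problem, the length constraint selects C).
Now fit the given data. The endpoints x = ±7 are symmetric at equal height, so the catenary is even about its minimum: a = 0 and y(x) = C cosh(x/C). The lowest point is y(0) = C cosh(0) = C, and we are told y(0) = 5, so C = 5. Therefore
    y(x) = 5 cosh(x/5),
and at the endpoints
    y(±7) = 5 cosh(7/5).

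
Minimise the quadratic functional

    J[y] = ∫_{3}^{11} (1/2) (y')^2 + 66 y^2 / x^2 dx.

The Lagrangian is L = (1/2) (y')^2 + 66 y^2 / x^2.
Compute ∂L/∂y = 132y/x^2, ∂L/∂y' = y'.
The Euler-Lagrange equation d/dx(∂L/∂y') − ∂L/∂y = 0 reduces to
    y'' − 132/x^2 · y = 0  (x > 0).
Its general solution is
    y(x) = A x^12 + B x^(-11),
with A, B fixed by the endpoint conditions.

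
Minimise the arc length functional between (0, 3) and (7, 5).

Arc-length functional: J[y] = ∫ sqrt(1 + (y')^2) dx.
Lagrangian L = sqrt(1 + (y')^2) has no explicit y dependence, so ∂L/∂y = 0 and the Euler-Lagrange equation gives
    d/dx( y' / sqrt(1 + (y')^2) ) = 0  ⇒  y' / sqrt(1 + (y')^2) = const.
Hence y' is constant, so y(x) is affine.
Fitting the endpoints (0, 3) and (7, 5):
    slope m = (5 − 3) / (7 − 0) = 2/7,
    intercept c = 3 − m·0 = 3.
Extremal: y(x) = (2/7) x + 3.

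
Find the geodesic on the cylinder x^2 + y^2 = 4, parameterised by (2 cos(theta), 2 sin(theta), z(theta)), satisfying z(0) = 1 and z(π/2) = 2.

Parameterise the cylinder of radius R = 2 as
    r(θ) = (2 cos θ, 2 sin θ, z(θ)).
The arc-length element is
    ds = sqrt(4 + (dz/dθ)^2) dθ,
so the Lagrangian is L = sqrt(4 + z'^2).
L depends on z' only, not on z or θ, so ∂L/∂z = 0 and
    ∂L/∂z' = z' / sqrt(4 + z'^2).
The Euler-Lagrange equation gives
    d/dθ( z' / sqrt(4 + z'^2) ) = 0,
so z' is constant. Integrating once:
    z(θ) = a θ + b,
a helix on the cylinder (a straight line when the cylinder is unrolled). The constants a, b are determined by the endpoint conditions.
With endpoint conditions z(0) = 1 and z(π/2) = 2: from z(0) = b we get b = 1, and a·π/2 + 1 = 2 gives a = 2/π, so
    z(θ) = (2/π) θ + 1.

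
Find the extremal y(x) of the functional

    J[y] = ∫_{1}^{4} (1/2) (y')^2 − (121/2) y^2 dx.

The Lagrangian is L = (1/2) (y')^2 − (121/2) y^2.
Compute ∂L/∂y = -121y, ∂L/∂y' = y'.
The Euler-Lagrange equation d/dx(∂L/∂y') − ∂L/∂y = 0 reduces to
    y'' + 121 y = 0.
Its general solution is
    y(x) = A sin(11x) + B cos(11x),
with A, B fixed by the endpoint conditions.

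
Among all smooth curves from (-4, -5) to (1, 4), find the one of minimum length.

Arc-length functional: J[y] = ∫ sqrt(1 + (y')^2) dx.
Lagrangian L = sqrt(1 + (y')^2) has no explicit y dependence, so ∂L/∂y = 0 and the Euler-Lagrange equation gives
    d/dx( y' / sqrt(1 + (y')^2) ) = 0  ⇒  y' / sqrt(1 + (y')^2) = const.
Hence y' is constant, so y(x) is affine.
Fitting the endpoints (-4, -5) and (1, 4):
    slope m = (4 − (-5)) / (1 − (-4)) = 9/5,
    intercept c = (-5) − m·(-4) = 11/5.
Extremal: y(x) = (9/5) x + 11/5.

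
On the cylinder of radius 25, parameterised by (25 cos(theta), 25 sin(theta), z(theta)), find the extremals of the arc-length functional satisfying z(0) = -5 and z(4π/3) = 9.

Parameterise the cylinder of radius R = 25 as
    r(θ) = (25 cos θ, 25 sin θ, z(θ)).
The arc-length element is
    ds = sqrt(625 + (dz/dθ)^2) dθ,
so the Lagrangian is L = sqrt(625 + z'^2).
L depends on z' only, not on z or θ, so ∂L/∂z = 0 and
    ∂L/∂z' = z' / sqrt(625 + z'^2).
The Euler-Lagrange equation gives
    d/dθ( z' / sqrt(625 + z'^2) ) = 0,
so z' is constant. Integrating once:
    z(θ) = a θ + b,
a helix on the cylinder (a straight line when the cylinder is unrolled). The constants a, b are determined by the endpoint conditions.
With endpoint conditions z(0) = -5 and z(4π/3) = 9: from z(0) = b we get b = -5, and a·4π/3 + -5 = 9 gives a = 21/(2π), so
    z(θ) = (21/(2π)) θ − 5.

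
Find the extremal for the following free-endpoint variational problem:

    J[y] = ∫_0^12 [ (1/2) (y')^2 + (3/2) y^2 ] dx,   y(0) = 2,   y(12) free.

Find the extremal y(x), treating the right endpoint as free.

The Lagrangian L = (1/2) (y')^2 + (3/2) y^2 gives
    ∂L/∂y = 3 y,   ∂L/∂y' = y'.
Euler-Lagrange: y'' − 3 y = 0.
With k = sqrt(3), the general solution is
    y(x) = A cosh(sqrt(3) x) + B sinh(sqrt(3) x).
Fixed left endpoint y(0) = 2 ⇒ A = 2.
The right endpoint x = 12 is free, so the natural (transversality) condition is ∂L/∂y' |_{x=12} = 0, i.e. y'(12) = 0.
Compute y'(x) = A k sinh(k x) + B k cosh(k x), so
    y'(12) = A k sinh(k·12) + B k cosh(k·12) = 0
    ⇒ B = −A tanh(k·12) = − 2 tanh(sqrt(3)·12).
Therefore the extremal is
    y(x) = 2 cosh(sqrt(3) x) − 2 tanh(sqrt(3)·12) sinh(sqrt(3) x).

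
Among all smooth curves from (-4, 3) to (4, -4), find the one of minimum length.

Arc-length functional: J[y] = ∫ sqrt(1 + (y')^2) dx.
Lagrangian L = sqrt(1 + (y')^2) has no explicit y dependence, so ∂L/∂y = 0 and the Euler-Lagrange equation gives
    d/dx( y' / sqrt(1 + (y')^2) ) = 0  ⇒  y' / sqrt(1 + (y')^2) = const.
Hence y' is constant, so y(x) is affine.
Fitting the endpoints (-4, 3) and (4, -4):
    slope m = ((-4) − 3) / (4 − (-4)) = -7/8,
    intercept c = 3 − m·(-4) = -1/2.
Extremal: y(x) = (-7/8) x - 1/2.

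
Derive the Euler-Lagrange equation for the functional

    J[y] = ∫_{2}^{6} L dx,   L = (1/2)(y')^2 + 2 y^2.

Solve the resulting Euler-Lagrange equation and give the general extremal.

The Lagrangian is L = (1/2)(y')^2 + 2 y^2.
∂L/∂y = 4y.
∂L/∂y' = y'.
The Euler-Lagrange equation d/dx(∂L/∂y') − ∂L/∂y = 0 becomes:
    y'' - 4 y = 0
General solution: y(x) = A e^(2x) + B e^(-2x), where A and B are arbitrary constants fixed by the endpoint conditions.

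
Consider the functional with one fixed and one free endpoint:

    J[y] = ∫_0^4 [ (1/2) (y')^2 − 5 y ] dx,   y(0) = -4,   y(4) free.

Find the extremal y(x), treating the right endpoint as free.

The Lagrangian L = (1/2) (y')^2 − 5 y gives
    ∂L/∂y = −5,   ∂L/∂y' = y'.
Euler-Lagrange: d/dx(y') − (−5) = 0, i.e. y'' + 5 = 0, so
    y(x) = −(5/2) x^2 + C1 x + C2.
Fixed left endpoint y(0) = -4 ⇒ C2 = -4.
The right endpoint x = 4 is free, so the natural (transversality) condition is ∂L/∂y' |_{x=4} = 0, i.e. y'(4) = 0.
Compute y'(x) = −5 x + C1, so y'(4) = −20 + C1 = 0 ⇒ C1 = 20.
Therefore the extremal is
    y(x) = −(5/2) x^2 + 20 x − 4.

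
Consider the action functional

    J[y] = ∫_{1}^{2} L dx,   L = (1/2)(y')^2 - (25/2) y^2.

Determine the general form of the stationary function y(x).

The Lagrangian is L = (1/2)(y')^2 - (25/2) y^2.
∂L/∂y = -25y.
∂L/∂y' = y'.
The Euler-Lagrange equation d/dx(∂L/∂y') − ∂L/∂y = 0 becomes:
    y'' + 25 y = 0
General solution: y(x) = A sin(5x) + B cos(5x), where A and B are arbitrary constants fixed by the endpoint conditions.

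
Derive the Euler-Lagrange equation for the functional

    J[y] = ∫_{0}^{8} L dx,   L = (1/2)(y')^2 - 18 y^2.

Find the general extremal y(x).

The Lagrangian is L = (1/2)(y')^2 - 18 y^2.
∂L/∂y = -36y.
∂L/∂y' = y'.
The Euler-Lagrange equation d/dx(∂L/∂y') − ∂L/∂y = 0 becomes:
    y'' + 36 y = 0
General solution: y(x) = A sin(6x) + B cos(6x), where A and B are arbitrary constants fixed by the endpoint conditions.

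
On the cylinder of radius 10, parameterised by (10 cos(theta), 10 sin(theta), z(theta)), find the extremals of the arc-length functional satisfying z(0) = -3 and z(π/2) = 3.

Parameterise the cylinder of radius R = 10 as
    r(θ) = (10 cos θ, 10 sin θ, z(θ)).
The arc-length element is
    ds = sqrt(100 + (dz/dθ)^2) dθ,
so the Lagrangian is L = sqrt(100 + z'^2).
L depends on z' only, not on z or θ, so ∂L/∂z = 0 and
    ∂L/∂z' = z' / sqrt(100 + z'^2).
The Euler-Lagrange equation gives
    d/dθ( z' / sqrt(100 + z'^2) ) = 0,
so z' is constant. Integrating once:
    z(θ) = a θ + b,
a helix on the cylinder (a straight line when the cylinder is unrolled). The constants a, b are determined by the endpoint conditions.
With endpoint conditions z(0) = -3 and z(π/2) = 3: from z(0) = b we get b = -3, and a·π/2 + -3 = 3 gives a = 12/π, so
    z(θ) = (12/π) θ − 3.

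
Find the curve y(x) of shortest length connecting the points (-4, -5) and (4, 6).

Arc-length functional: J[y] = ∫ sqrt(1 + (y')^2) dx.
Lagrangian L = sqrt(1 + (y')^2) has no explicit y dependence, so ∂L/∂y = 0 and the Euler-Lagrange equation gives
    d/dx( y' / sqrt(1 + (y')^2) ) = 0  ⇒  y' / sqrt(1 + (y')^2) = const.
Hence y' is constant, so y(x) is affine.
Fitting the endpoints (-4, -5) and (4, 6):
    slope m = (6 − (-5)) / (4 − (-4)) = 11/8,
    intercept c = (-5) − m·(-4) = 1/2.
Extremal: y(x) = (11/8) x + 1/2.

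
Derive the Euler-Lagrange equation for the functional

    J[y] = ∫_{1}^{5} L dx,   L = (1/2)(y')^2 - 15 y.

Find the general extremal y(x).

The Lagrangian is L = (1/2)(y')^2 - 15 y.
∂L/∂y = -15.
∂L/∂y' = y'.
The Euler-Lagrange equation d/dx(∂L/∂y') − ∂L/∂y = 0 becomes:
    y'' + 15 = 0
General solution: y(x) = -(15/2) x^2 + A x + B, where A and B are arbitrary constants fixed by the endpoint conditions.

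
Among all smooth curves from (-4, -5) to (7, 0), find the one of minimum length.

Arc-length functional: J[y] = ∫ sqrt(1 + (y')^2) dx.
Lagrangian L = sqrt(1 + (y')^2) has no explicit y dependence, so ∂L/∂y = 0 and the Euler-Lagrange equation gives
    d/dx( y' / sqrt(1 + (y')^2) ) = 0  ⇒  y' / sqrt(1 + (y')^2) = const.
Hence y' is constant, so y(x) is affine.
Fitting the endpoints (-4, -5) and (7, 0):
    slope m = (0 − (-5)) / (7 − (-4)) = 5/11,
    intercept c = (-5) − m·(-4) = -35/11.
Extremal: y(x) = (5/11) x - 35/11.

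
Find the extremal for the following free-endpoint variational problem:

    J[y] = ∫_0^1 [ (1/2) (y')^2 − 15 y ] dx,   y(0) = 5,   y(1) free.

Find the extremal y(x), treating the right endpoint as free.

The Lagrangian L = (1/2) (y')^2 − 15 y gives
    ∂L/∂y = −15,   ∂L/∂y' = y'.
Euler-Lagrange: d/dx(y') − (−15) = 0, i.e. y'' + 15 = 0, so
    y(x) = −(15/2) x^2 + C1 x + C2.
Fixed left endpoint y(0) = 5 ⇒ C2 = 5.
The right endpoint x = 1 is free, so the natural (transversality) condition is ∂L/∂y' |_{x=1} = 0, i.e. y'(1) = 0.
Compute y'(x) = −15 x + C1, so y'(1) = −15 + C1 = 0 ⇒ C1 = 15.
Therefore the extremal is
    y(x) = −(15/2) x^2 + 15 x + 5.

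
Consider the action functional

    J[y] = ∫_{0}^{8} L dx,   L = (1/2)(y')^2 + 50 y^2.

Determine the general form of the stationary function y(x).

The Lagrangian is L = (1/2)(y')^2 + 50 y^2.
∂L/∂y = 100y.
∂L/∂y' = y'.
The Euler-Lagrange equation d/dx(∂L/∂y') − ∂L/∂y = 0 becomes:
    y'' - 100 y = 0
General solution: y(x) = A e^(10x) + B e^(-10x), where A and B are arbitrary constants fixed by the endpoint conditions.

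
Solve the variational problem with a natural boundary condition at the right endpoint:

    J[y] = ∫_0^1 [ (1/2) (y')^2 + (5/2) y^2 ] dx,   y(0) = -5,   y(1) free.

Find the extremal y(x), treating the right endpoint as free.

The Lagrangian L = (1/2) (y')^2 + (5/2) y^2 gives
    ∂L/∂y = 5 y,   ∂L/∂y' = y'.
Euler-Lagrange: y'' − 5 y = 0.
With k = sqrt(5), the general solution is
    y(x) = A cosh(sqrt(5) x) + B sinh(sqrt(5) x).
Fixed left endpoint y(0) = -5 ⇒ A = -5.
The right endpoint x = 1 is free, so the natural (transversality) condition is ∂L/∂y' |_{x=1} = 0, i.e. y'(1) = 0.
Compute y'(x) = A k sinh(k x) + B k cosh(k x), so
    y'(1) = A k sinh(k·1) + B k cosh(k·1) = 0
    ⇒ B = −A tanh(k·1) = 5 tanh(sqrt(5)·1).
Therefore the extremal is
    y(x) = −5 cosh(sqrt(5) x) + 5 tanh(sqrt(5)·1) sinh(sqrt(5) x).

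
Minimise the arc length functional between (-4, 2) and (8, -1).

Arc-length functional: J[y] = ∫ sqrt(1 + (y')^2) dx.
Lagrangian L = sqrt(1 + (y')^2) has no explicit y dependence, so ∂L/∂y = 0 and the Euler-Lagrange equation gives
    d/dx( y' / sqrt(1 + (y')^2) ) = 0  ⇒  y' / sqrt(1 + (y')^2) = const.
Hence y' is constant, so y(x) is affine.
Fitting the endpoints (-4, 2) and (8, -1):
    slope m = ((-1) − 2) / (8 − (-4)) = -1/4,
    intercept c = 2 − m·(-4) = 1.
Extremal: y(x) = (-1/4) x + 1.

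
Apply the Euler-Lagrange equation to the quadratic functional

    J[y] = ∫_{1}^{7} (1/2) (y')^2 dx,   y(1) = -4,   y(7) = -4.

The Lagrangian is L = (1/2) (y')^2.
Compute ∂L/∂y = 0, ∂L/∂y' = y'.
The Euler-Lagrange equation d/dx(∂L/∂y') − ∂L/∂y = 0 reduces to
    y'' = 0.
Its general solution is
    y(x) = A x + B,
with A, B fixed by the endpoint conditions.
Applying the endpoint conditions y(1) = -4 and y(7) = -4: solve A·1 + B = -4 and A·7 + B = -4. Subtracting gives A(7 − 1) = -4 − -4, so A = 0, and B = -4 − A·1 = -4. Therefore
    y(x) = -4.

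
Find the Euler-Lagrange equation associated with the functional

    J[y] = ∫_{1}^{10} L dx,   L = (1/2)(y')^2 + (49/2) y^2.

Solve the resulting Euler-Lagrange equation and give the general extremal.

The Lagrangian is L = (1/2)(y')^2 + (49/2) y^2.
∂L/∂y = 49y.
∂L/∂y' = y'.
The Euler-Lagrange equation d/dx(∂L/∂y') − ∂L/∂y = 0 becomes:
    y'' - 49 y = 0
General solution: y(x) = A e^(7x) + B e^(-7x), where A and B are arbitrary constants fixed by the endpoint conditions.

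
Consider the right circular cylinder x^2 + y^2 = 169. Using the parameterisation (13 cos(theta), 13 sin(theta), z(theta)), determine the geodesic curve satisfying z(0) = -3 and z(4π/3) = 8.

Parameterise the cylinder of radius R = 13 as
    r(θ) = (13 cos θ, 13 sin θ, z(θ)).
The arc-length element is
    ds = sqrt(169 + (dz/dθ)^2) dθ,
so the Lagrangian is L = sqrt(169 + z'^2).
L depends on z' only, not on z or θ, so ∂L/∂z = 0 and
    ∂L/∂z' = z' / sqrt(169 + z'^2).
The Euler-Lagrange equation gives
    d/dθ( z' / sqrt(169 + z'^2) ) = 0,
so z' is constant. Integrating once:
    z(θ) = a θ + b,
a helix on the cylinder (a straight line when the cylinder is unrolled). The constants a, b are determined by the endpoint conditions.
With endpoint conditions z(0) = -3 and z(4π/3) = 8: from z(0) = b we get b = -3, and a·4π/3 + -3 = 8 gives a = 33/(4π), so
    z(θ) = (33/(4π)) θ − 3.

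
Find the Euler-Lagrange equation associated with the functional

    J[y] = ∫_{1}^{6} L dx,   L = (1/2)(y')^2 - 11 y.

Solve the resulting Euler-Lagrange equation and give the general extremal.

The Lagrangian is L = (1/2)(y')^2 - 11 y.
∂L/∂y = -11.
∂L/∂y' = y'.
The Euler-Lagrange equation d/dx(∂L/∂y') − ∂L/∂y = 0 becomes:
    y'' + 11 = 0
General solution: y(x) = -(11/2) x^2 + A x + B, where A and B are arbitrary constants fixed by the endpoint conditions.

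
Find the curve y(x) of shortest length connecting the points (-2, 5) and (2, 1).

Arc-length functional: J[y] = ∫ sqrt(1 + (y')^2) dx.
Lagrangian L = sqrt(1 + (y')^2) has no explicit y dependence, so ∂L/∂y = 0 and the Euler-Lagrange equation gives
    d/dx( y' / sqrt(1 + (y')^2) ) = 0  ⇒  y' / sqrt(1 + (y')^2) = const.
Hence y' is constant, so y(x) is affine.
Fitting the endpoints (-2, 5) and (2, 1):
    slope m = (1 − 5) / (2 − (-2)) = -1,
    intercept c = 5 − m·(-2) = 3.
Extremal: y(x) = -x + 3.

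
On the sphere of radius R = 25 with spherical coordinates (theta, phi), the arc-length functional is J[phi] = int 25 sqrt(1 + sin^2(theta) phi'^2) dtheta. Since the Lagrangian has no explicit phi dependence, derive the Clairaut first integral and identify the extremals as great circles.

On the sphere of radius R = 25 with spherical coordinates (θ, φ), the induced metric is
    ds^2 = 625(dθ^2 + sin^2(θ) dφ^2).
Parameterise by θ; the arc-length functional is
    J[φ] = ∫ 25 sqrt(1 + sin^2(θ) (dφ/dθ)^2) dθ,
so L = 25 sqrt(1 + sin^2(θ) φ'^2). Compute
    ∂L/∂φ = 0  (L has no explicit φ dependence),
    ∂L/∂φ' = 25 sin^2(θ) φ' / sqrt(1 + sin^2(θ) φ'^2).
Since ∂L/∂φ = 0, the Euler-Lagrange equation
    d/dθ(∂L/∂φ') − ∂L/∂φ = 0
reduces to d/dθ(∂L/∂φ') = 0, i.e. the momentum conjugate to φ is conserved:
    25 sin^2(θ) φ' / sqrt(1 + sin^2(θ) φ'^2) = C.
The overall factor of 25 is constant, so dividing through gives Clairaut's relation sin^2(θ) φ' / sqrt(1 + sin^2(θ) φ'^2) = C' (with C' = C/25). Solving for φ' and integrating gives the great-circle family
    cot(θ) = A cos(φ − φ_0),
i.e. the intersection of the sphere with a plane through the origin. The two constants A and φ_0 (equivalently C and one phase) are fixed by the two endpoint conditions.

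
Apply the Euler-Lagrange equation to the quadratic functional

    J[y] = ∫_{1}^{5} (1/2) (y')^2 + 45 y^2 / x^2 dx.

The Lagrangian is L = (1/2) (y')^2 + 45 y^2 / x^2.
Compute ∂L/∂y = 90y/x^2, ∂L/∂y' = y'.
The Euler-Lagrange equation d/dx(∂L/∂y') − ∂L/∂y = 0 reduces to
    y'' − 90/x^2 · y = 0  (x > 0).
Its general solution is
    y(x) = A x^10 + B x^(-9),
with A, B fixed by the endpoint conditions.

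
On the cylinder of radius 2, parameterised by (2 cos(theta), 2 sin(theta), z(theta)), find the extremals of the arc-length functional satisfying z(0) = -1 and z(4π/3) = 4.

Parameterise the cylinder of radius R = 2 as
    r(θ) = (2 cos θ, 2 sin θ, z(θ)).
The arc-length element is
    ds = sqrt(4 + (dz/dθ)^2) dθ,
so the Lagrangian is L = sqrt(4 + z'^2).
L depends on z' only, not on z or θ, so ∂L/∂z = 0 and
    ∂L/∂z' = z' / sqrt(4 + z'^2).
The Euler-Lagrange equation gives
    d/dθ( z' / sqrt(4 + z'^2) ) = 0,
so z' is constant. Integrating once:
    z(θ) = a θ + b,
a helix on the cylinder (a straight line when the cylinder is unrolled). The constants a, b are determined by the endpoint conditions.
With endpoint conditions z(0) = -1 and z(4π/3) = 4: from z(0) = b we get b = -1, and a·4π/3 + -1 = 4 gives a = 15/(4π), so
    z(θ) = (15/(4π)) θ − 1.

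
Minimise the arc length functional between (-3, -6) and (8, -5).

Arc-length functional: J[y] = ∫ sqrt(1 + (y')^2) dx.
Lagrangian L = sqrt(1 + (y')^2) has no explicit y dependence, so ∂L/∂y = 0 and the Euler-Lagrange equation gives
    d/dx( y' / sqrt(1 + (y')^2) ) = 0  ⇒  y' / sqrt(1 + (y')^2) = const.
Hence y' is constant, so y(x) is affine.
Fitting the endpoints (-3, -6) and (8, -5):
    slope m = ((-5) − (-6)) / (8 − (-3)) = 1/11,
    intercept c = (-6) − m·(-3) = -63/11.
Extremal: y(x) = (1/11) x - 63/11.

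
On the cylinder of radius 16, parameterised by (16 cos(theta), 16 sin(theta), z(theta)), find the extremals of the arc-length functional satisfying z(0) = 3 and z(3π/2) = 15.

Parameterise the cylinder of radius R = 16 as
    r(θ) = (16 cos θ, 16 sin θ, z(θ)).
The arc-length element is
    ds = sqrt(256 + (dz/dθ)^2) dθ,
so the Lagrangian is L = sqrt(256 + z'^2).
L depends on z' only, not on z or θ, so ∂L/∂z = 0 and
    ∂L/∂z' = z' / sqrt(256 + z'^2).
The Euler-Lagrange equation gives
    d/dθ( z' / sqrt(256 + z'^2) ) = 0,
so z' is constant. Integrating once:
    z(θ) = a θ + b,
a helix on the cylinder (a straight line when the cylinder is unrolled). The constants a, b are determined by the endpoint conditions.
With endpoint conditions z(0) = 3 and z(3π/2) = 15: from z(0) = b we get b = 3, and a·3π/2 + 3 = 15 gives a = 8/π, so
    z(θ) = (8/π) θ + 3.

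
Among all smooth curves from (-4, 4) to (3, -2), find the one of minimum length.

Arc-length functional: J[y] = ∫ sqrt(1 + (y')^2) dx.
Lagrangian L = sqrt(1 + (y')^2) has no explicit y dependence, so ∂L/∂y = 0 and the Euler-Lagrange equation gives
    d/dx( y' / sqrt(1 + (y')^2) ) = 0  ⇒  y' / sqrt(1 + (y')^2) = const.
Hence y' is constant, so y(x) is affine.
Fitting the endpoints (-4, 4) and (3, -2):
    slope m = ((-2) − 4) / (3 − (-4)) = -6/7,
    intercept c = 4 − m·(-4) = 4/7.
Extremal: y(x) = (-6/7) x + 4/7.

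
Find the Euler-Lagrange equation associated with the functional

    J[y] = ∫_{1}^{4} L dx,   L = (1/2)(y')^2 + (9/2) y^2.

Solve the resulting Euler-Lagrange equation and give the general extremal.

The Lagrangian is L = (1/2)(y')^2 + (9/2) y^2.
∂L/∂y = 9y.
∂L/∂y' = y'.
The Euler-Lagrange equation d/dx(∂L/∂y') − ∂L/∂y = 0 becomes:
    y'' - 9 y = 0
General solution: y(x) = A e^(3x) + B e^(-3x), where A and B are arbitrary constants fixed by the endpoint conditions.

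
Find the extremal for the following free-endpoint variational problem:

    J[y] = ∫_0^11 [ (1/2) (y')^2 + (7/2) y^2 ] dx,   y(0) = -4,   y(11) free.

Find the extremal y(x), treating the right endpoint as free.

The Lagrangian L = (1/2) (y')^2 + (7/2) y^2 gives
    ∂L/∂y = 7 y,   ∂L/∂y' = y'.
Euler-Lagrange: y'' − 7 y = 0.
With k = sqrt(7), the general solution is
    y(x) = A cosh(sqrt(7) x) + B sinh(sqrt(7) x).
Fixed left endpoint y(0) = -4 ⇒ A = -4.
The right endpoint x = 11 is free, so the natural (transversality) condition is ∂L/∂y' |_{x=11} = 0, i.e. y'(11) = 0.
Compute y'(x) = A k sinh(k x) + B k cosh(k x), so
    y'(11) = A k sinh(k·11) + B k cosh(k·11) = 0
    ⇒ B = −A tanh(k·11) = 4 tanh(sqrt(7)·11).
Therefore the extremal is
    y(x) = −4 cosh(sqrt(7) x) + 4 tanh(sqrt(7)·11) sinh(sqrt(7) x).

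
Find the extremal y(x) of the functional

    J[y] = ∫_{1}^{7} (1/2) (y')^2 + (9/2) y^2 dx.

The Lagrangian is L = (1/2) (y')^2 + (9/2) y^2.
Compute ∂L/∂y = 9y, ∂L/∂y' = y'.
The Euler-Lagrange equation d/dx(∂L/∂y') − ∂L/∂y = 0 reduces to
    y'' − 9 y = 0.
Its general solution is
    y(x) = A e^(3x) + B e^(−3x),
with A, B fixed by the endpoint conditions.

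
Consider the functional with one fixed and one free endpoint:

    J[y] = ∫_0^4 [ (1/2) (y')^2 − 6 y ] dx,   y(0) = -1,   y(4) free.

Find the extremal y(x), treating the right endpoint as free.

The Lagrangian L = (1/2) (y')^2 − 6 y gives
    ∂L/∂y = −6,   ∂L/∂y' = y'.
Euler-Lagrange: d/dx(y') − (−6) = 0, i.e. y'' + 6 = 0, so
    y(x) = −(6/2) x^2 + C1 x + C2.
Fixed left endpoint y(0) = -1 ⇒ C2 = -1.
The right endpoint x = 4 is free, so the natural (transversality) condition is ∂L/∂y' |_{x=4} = 0, i.e. y'(4) = 0.
Compute y'(x) = −6 x + C1, so y'(4) = −24 + C1 = 0 ⇒ C1 = 24.
Therefore the extremal is
    y(x) = −3 x^2 + 24 x − 1.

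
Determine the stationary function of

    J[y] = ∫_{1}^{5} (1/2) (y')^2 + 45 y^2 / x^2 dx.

The Lagrangian is L = (1/2) (y')^2 + 45 y^2 / x^2.
Compute ∂L/∂y = 90y/x^2, ∂L/∂y' = y'.
The Euler-Lagrange equation d/dx(∂L/∂y') − ∂L/∂y = 0 reduces to
    y'' − 90/x^2 · y = 0  (x > 0).
Its general solution is
    y(x) = A x^10 + B x^(-9),
with A, B fixed by the endpoint conditions.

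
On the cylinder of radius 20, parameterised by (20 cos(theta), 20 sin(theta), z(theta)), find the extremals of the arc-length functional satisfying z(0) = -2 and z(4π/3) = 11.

Parameterise the cylinder of radius R = 20 as
    r(θ) = (20 cos θ, 20 sin θ, z(θ)).
The arc-length element is
    ds = sqrt(400 + (dz/dθ)^2) dθ,
so the Lagrangian is L = sqrt(400 + z'^2).
L depends on z' only, not on z or θ, so ∂L/∂z = 0 and
    ∂L/∂z' = z' / sqrt(400 + z'^2).
The Euler-Lagrange equation gives
    d/dθ( z' / sqrt(400 + z'^2) ) = 0,
so z' is constant. Integrating once:
    z(θ) = a θ + b,
a helix on the cylinder (a straight line when the cylinder is unrolled). The constants a, b are determined by the endpoint conditions.
With endpoint conditions z(0) = -2 and z(4π/3) = 11: from z(0) = b we get b = -2, and a·4π/3 + -2 = 11 gives a = 39/(4π), so
    z(θ) = (39/(4π)) θ − 2.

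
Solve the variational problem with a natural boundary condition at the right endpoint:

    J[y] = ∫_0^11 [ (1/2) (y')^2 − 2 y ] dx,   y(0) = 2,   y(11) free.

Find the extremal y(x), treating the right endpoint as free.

The Lagrangian L = (1/2) (y')^2 − 2 y gives
    ∂L/∂y = −2,   ∂L/∂y' = y'.
Euler-Lagrange: d/dx(y') − (−2) = 0, i.e. y'' + 2 = 0, so
    y(x) = −(2/2) x^2 + C1 x + C2.
Fixed left endpoint y(0) = 2 ⇒ C2 = 2.
The right endpoint x = 11 is free, so the natural (transversality) condition is ∂L/∂y' |_{x=11} = 0, i.e. y'(11) = 0.
Compute y'(x) = −2 x + C1, so y'(11) = −22 + C1 = 0 ⇒ C1 = 22.
Therefore the extremal is
    y(x) = −x^2 + 22 x + 2.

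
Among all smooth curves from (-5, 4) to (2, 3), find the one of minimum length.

Arc-length functional: J[y] = ∫ sqrt(1 + (y')^2) dx.
Lagrangian L = sqrt(1 + (y')^2) has no explicit y dependence, so ∂L/∂y = 0 and the Euler-Lagrange equation gives
    d/dx( y' / sqrt(1 + (y')^2) ) = 0  ⇒  y' / sqrt(1 + (y')^2) = const.
Hence y' is constant, so y(x) is affine.
Fitting the endpoints (-5, 4) and (2, 3):
    slope m = (3 − 4) / (2 − (-5)) = -1/7,
    intercept c = 4 − m·(-5) = 23/7.
Extremal: y(x) = (-1/7) x + 23/7.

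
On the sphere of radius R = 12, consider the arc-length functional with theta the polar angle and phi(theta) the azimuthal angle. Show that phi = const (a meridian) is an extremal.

On the sphere of radius R = 12 with spherical coordinates (θ, φ), the induced metric is
    ds^2 = 144(dθ^2 + sin^2(θ) dφ^2).
Using θ as the parameter, the arc-length functional becomes
    J[φ] = ∫ 12 sqrt(1 + sin^2(θ) (dφ/dθ)^2) dθ.
So L = 12 sqrt(1 + sin^2(θ) φ'^2). Compute
    ∂L/∂φ = 0  (L has no explicit φ dependence),
    ∂L/∂φ' = 12 sin^2(θ) φ' / sqrt(1 + sin^2(θ) φ'^2).
For the candidate φ(θ) = c (constant), φ' = 0, so ∂L/∂φ' evaluated along the candidate vanishes, and ∂L/∂φ is identically zero. Hence
    d/dθ(∂L/∂φ') − ∂L/∂φ = 0
is satisfied. Therefore meridians φ = const are extremals of arc length — they are geodesics on the sphere.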